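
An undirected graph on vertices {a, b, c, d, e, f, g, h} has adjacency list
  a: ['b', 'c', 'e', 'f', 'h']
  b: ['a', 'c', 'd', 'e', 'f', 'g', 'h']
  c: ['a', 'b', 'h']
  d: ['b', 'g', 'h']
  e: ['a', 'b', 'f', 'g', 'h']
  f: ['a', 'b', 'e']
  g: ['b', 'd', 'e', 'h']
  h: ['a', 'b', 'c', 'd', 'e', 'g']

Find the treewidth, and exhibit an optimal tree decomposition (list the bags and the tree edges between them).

Treewidth 3.
One optimal decomposition is:
Bags: B1 = {a, b, e, f}  B2 = {a, b, e, h}  B3 = {a, b, c, h}  B4 = {b, e, g, h}  B5 = {b, d, g, h}
Tree: B1–B2, B2–B3, B2–B4, B4–B5

Every bag has size at most 4, so the width is 4 − 1 = 3 and tw(G) ≤ 3. On the other hand G contains the 4-clique {b, d, g, h}. A clique must lie in a single bag of any decomposition, so no decomposition can have width below 3. The upper and lower bounds meet at 3, so that is the treewidth.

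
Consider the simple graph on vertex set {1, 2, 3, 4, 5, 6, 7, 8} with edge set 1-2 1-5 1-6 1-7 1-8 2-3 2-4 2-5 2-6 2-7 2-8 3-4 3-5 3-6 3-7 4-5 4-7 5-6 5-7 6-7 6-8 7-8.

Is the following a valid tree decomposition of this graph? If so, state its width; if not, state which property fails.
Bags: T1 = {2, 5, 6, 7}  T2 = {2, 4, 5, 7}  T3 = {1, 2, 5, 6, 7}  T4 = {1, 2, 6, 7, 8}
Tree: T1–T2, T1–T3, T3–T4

A tree decomposition must satisfy three properties: every vertex lies in some bag; for every edge, both endpoints lie together in some bag; and for every vertex, the bags containing it form a connected subtree. Here vertex 3 appears in no bag, so the decomposition is invalid.

No — vertex 3 appears in no bag.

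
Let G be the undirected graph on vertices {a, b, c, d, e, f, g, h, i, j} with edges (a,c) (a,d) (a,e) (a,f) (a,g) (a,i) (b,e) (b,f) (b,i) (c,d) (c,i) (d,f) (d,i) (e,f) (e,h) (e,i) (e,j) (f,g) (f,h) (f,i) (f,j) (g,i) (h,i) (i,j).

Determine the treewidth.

A width-3 tree decomposition is:
Bags: B1 = {a, e, f, i}  B2 = {a, f, g, i}  B3 = {a, d, f, i}  B4 = {e, f, h, i}  B5 = {b, e, f, i}  B6 = {e, f, i, j}  B7 = {a, c, d, i}
Tree: B1–B2, B1–B3, B1–B4, B4–B5, B4–B6, B3–B7
The largest bag has 4 vertices, giving width 3; this decomposition certifies tw(G) ≤ 3. On the other hand G contains the 4-clique {a, c, d, i}. A clique must lie in a single bag of any decomposition, so no decomposition can have width below 3. Combining the bounds, tw(G) = 3.

3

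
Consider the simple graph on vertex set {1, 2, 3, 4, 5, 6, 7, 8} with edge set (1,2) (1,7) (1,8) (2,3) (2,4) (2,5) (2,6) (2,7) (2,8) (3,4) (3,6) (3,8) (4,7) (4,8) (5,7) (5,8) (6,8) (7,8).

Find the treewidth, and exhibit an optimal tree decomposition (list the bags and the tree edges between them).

Each bag holds 4 vertices, so the decomposition has width 3, which upper-bounds the treewidth. For the lower bound, the 4 vertices {2, 3, 4, 8} are pairwise adjacent, and any tree decomposition puts a clique entirely inside one bag — forcing width ≥ 3. Therefore the treewidth is 3.

Treewidth 3.
One such decomposition:
Bags: B1 = {2, 3, 6, 8}  B2 = {2, 3, 4, 8}  B3 = {2, 4, 7, 8}  B4 = {1, 2, 7, 8}  B5 = {2, 5, 7, 8}
Tree: B1–B2, B2–B3, B3–B4, B3–B5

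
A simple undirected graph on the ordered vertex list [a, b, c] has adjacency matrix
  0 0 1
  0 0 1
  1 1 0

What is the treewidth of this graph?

1

A width-1 tree decomposition is:
Bags: B1 = {b, c}  B2 = {a, c}
Tree: B1–B2
The largest bag has 2 vertices, giving width 1; this decomposition certifies tw(G) ≤ 1. Any graph with an edge has treewidth ≥ 1, and G has the edge c–b. Therefore the treewidth is 1.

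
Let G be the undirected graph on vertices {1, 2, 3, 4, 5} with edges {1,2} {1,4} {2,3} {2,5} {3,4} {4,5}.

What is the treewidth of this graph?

2

A width-2 tree decomposition is:
Bags: B1 = {2, 4, 5}  B2 = {1, 2, 4}  B3 = {2, 3, 4}
Tree: B1–B2, B2–B3
Every bag has size at most 3, so the width is 3 − 1 = 2 and tw(G) ≤ 2. For the lower bound, G contains the cycle 2–5–4–1–2, so G is not a forest; only forests have treewidth ≤ 1, hence tw(G) ≥ 2. The upper and lower bounds meet at 2, so that is the treewidth.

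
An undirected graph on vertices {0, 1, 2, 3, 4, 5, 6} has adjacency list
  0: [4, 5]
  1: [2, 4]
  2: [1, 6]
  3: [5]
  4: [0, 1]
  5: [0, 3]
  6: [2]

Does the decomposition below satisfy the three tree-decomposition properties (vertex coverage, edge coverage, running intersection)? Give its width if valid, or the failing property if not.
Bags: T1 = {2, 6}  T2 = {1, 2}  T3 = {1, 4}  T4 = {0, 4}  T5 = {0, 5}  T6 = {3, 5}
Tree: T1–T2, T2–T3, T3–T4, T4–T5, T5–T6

Yes; width 1.

Every vertex of G appears in some bag (union = {0, 1, 2, 3, 4, 5, 6}); every edge is covered by a bag; and for each vertex v the set of bags containing v is connected in the bag tree. The decomposition is therefore valid. The largest bag has 2 vertices, so the width is 1.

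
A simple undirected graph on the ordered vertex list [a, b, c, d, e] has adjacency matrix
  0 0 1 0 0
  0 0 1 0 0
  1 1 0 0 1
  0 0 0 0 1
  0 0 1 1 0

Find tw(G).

A width-1 tree decomposition is:
Bags: B1 = {c, e}  B2 = {d, e}  B3 = {a, c}  B4 = {b, c}
Tree: B1–B2, B1–B3, B3–B4
The largest bag has 2 vertices, giving width 1; this decomposition certifies tw(G) ≤ 1. Any graph with an edge has treewidth ≥ 1, and G has the edge c–e. Therefore the treewidth is 1.

1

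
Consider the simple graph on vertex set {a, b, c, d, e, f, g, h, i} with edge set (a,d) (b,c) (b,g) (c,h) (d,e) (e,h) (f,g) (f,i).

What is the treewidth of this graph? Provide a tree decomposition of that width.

Treewidth 1.
Bags: B1 = {f, i}  B2 = {f, g}  B3 = {b, g}  B4 = {b, c}  B5 = {c, h}  B6 = {e, h}  B7 = {d, e}  B8 = {a, d}
Tree: B1–B2, B2–B3, B3–B4, B4–B5, B5–B6, B6–B7, B7–B8

Every bag has size at most 2, so the width is 2 − 1 = 1 and tw(G) ≤ 1. Since G has at least one edge (e.g. i–f), it is not an edgeless graph, so tw(G) ≥ 1. Combining the bounds, tw(G) = 1.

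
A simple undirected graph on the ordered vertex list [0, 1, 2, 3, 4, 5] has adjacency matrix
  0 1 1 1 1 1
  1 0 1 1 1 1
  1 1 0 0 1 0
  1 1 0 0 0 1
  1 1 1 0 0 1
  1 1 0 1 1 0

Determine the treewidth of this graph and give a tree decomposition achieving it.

Treewidth 3.
Bags: B1 = {0, 1, 4, 5}  B2 = {0, 1, 3, 5}  B3 = {0, 1, 2, 4}
Tree: B1–B2, B1–B3

Every bag has size at most 4, so the width is 4 − 1 = 3 and tw(G) ≤ 3. Conversely, {0, 1, 3, 5} is a clique of size 4, and the vertices of any clique must share a bag in every tree decomposition; so some bag has ≥ 4 vertices and tw(G) ≥ 3. Therefore the treewidth is 3.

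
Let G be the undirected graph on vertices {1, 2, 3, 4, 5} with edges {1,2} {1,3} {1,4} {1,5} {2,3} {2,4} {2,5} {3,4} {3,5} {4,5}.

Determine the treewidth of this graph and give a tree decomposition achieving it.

Treewidth 4.
Bags: B1 = {1, 2, 3, 4, 5}
Tree: (single bag)

A single bag containing all 5 vertices is trivially a valid decomposition of width 4. Conversely, {1, 2, 3, 4, 5} is a clique of size 5, and the vertices of any clique must share a bag in every tree decomposition; so some bag has ≥ 5 vertices and tw(G) ≥ 4. Hence tw(G) = 4 exactly.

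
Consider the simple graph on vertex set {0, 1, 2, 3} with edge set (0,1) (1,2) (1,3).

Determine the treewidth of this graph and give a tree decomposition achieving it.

Treewidth 1.
One such decomposition:
Bags: B1 = {1, 2}  B2 = {1, 3}  B3 = {0, 1}
Tree: B1–B2, B2–B3

Every bag has size at most 2, so the width is 2 − 1 = 1 and tw(G) ≤ 1. Any graph with an edge has treewidth ≥ 1, and G has the edge 2–1. Combining the bounds, tw(G) = 1.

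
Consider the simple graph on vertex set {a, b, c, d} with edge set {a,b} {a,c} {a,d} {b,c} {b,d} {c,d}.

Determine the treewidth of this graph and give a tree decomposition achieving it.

With just one bag of size 4, the width is 4 − 1 = 3, so tw(G) ≤ 3. On the other hand G contains the 4-clique {a, b, c, d}. A clique must lie in a single bag of any decomposition, so no decomposition can have width below 3. The upper and lower bounds meet at 3, so that is the treewidth.

Treewidth 3.
Bags: B1 = {a, b, c, d}
Tree: (single bag)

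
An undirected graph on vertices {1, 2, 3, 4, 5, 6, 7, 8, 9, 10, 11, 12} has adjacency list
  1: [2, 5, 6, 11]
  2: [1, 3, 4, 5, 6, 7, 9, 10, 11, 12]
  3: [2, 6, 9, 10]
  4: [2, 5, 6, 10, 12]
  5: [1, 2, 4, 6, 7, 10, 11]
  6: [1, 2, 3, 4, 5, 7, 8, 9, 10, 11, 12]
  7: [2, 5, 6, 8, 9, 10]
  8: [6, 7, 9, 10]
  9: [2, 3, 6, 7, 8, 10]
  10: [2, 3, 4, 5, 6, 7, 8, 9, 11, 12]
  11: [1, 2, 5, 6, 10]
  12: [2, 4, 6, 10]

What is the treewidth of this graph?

4

A width-4 tree decomposition is:
Bags: B1 = {2, 5, 6, 7, 10}  B2 = {2, 4, 5, 6, 10}  B3 = {2, 6, 7, 9, 10}  B4 = {6, 7, 8, 9, 10}  B5 = {2, 3, 6, 9, 10}  B6 = {2, 4, 6, 10, 12}  B7 = {2, 5, 6, 10, 11}  B8 = {1, 2, 5, 6, 11}
Tree: B1–B2, B1–B3, B3–B4, B3–B5, B2–B6, B2–B7, B7–B8
The largest bag has 5 vertices, giving width 4; this decomposition certifies tw(G) ≤ 4. For the lower bound, the 5 vertices {6, 7, 8, 9, 10} are pairwise adjacent, and any tree decomposition puts a clique entirely inside one bag — forcing width ≥ 4. Hence tw(G) = 4 exactly.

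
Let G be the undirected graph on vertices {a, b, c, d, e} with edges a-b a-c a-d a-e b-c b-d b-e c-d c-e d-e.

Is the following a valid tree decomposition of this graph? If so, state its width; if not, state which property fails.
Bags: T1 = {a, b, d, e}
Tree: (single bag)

A tree decomposition must satisfy three properties: every vertex lies in some bag; for every edge, both endpoints lie together in some bag; and for every vertex, the bags containing it form a connected subtree. Here vertex c appears in no bag, so the decomposition is invalid.

No — vertex c appears in no bag.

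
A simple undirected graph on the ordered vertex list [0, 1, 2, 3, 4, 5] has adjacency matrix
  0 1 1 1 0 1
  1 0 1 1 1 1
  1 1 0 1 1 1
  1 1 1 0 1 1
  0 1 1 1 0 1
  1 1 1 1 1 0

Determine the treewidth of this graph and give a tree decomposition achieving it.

The largest bag has 5 vertices, giving width 4; this decomposition certifies tw(G) ≤ 4. On the other hand G contains the 5-clique {0, 1, 2, 3, 5}. A clique must lie in a single bag of any decomposition, so no decomposition can have width below 4. Therefore the treewidth is 4.

Treewidth 4.
One optimal decomposition is:
Bags: B1 = {1, 2, 3, 4, 5}  B2 = {0, 1, 2, 3, 5}
Tree: B1–B2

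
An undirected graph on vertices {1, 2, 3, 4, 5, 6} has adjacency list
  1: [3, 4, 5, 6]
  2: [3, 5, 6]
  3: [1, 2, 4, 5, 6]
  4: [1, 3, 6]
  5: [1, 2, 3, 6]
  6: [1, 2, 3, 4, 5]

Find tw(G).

3

A width-3 tree decomposition is:
Bags: B1 = {1, 3, 5, 6}  B2 = {1, 3, 4, 6}  B3 = {2, 3, 5, 6}
Tree: B1–B2, B1–B3
Each bag holds 4 vertices, so the decomposition has width 3, which upper-bounds the treewidth. For the lower bound, the 4 vertices {1, 3, 4, 6} are pairwise adjacent, and any tree decomposition puts a clique entirely inside one bag — forcing width ≥ 3. Combining the bounds, tw(G) = 3.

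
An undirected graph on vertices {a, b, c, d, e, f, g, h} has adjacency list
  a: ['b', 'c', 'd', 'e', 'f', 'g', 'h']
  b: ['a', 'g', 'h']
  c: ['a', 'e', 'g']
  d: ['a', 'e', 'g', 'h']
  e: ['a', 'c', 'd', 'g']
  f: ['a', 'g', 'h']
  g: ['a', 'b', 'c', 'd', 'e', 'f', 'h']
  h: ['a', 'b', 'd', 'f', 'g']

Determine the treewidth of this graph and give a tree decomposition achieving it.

Every bag has size at most 4, so the width is 4 − 1 = 3 and tw(G) ≤ 3. On the other hand G contains the 4-clique {a, d, e, g}. A clique must lie in a single bag of any decomposition, so no decomposition can have width below 3. Hence tw(G) = 3 exactly.

Treewidth 3.
Bags: B1 = {a, d, g, h}  B2 = {a, d, e, g}  B3 = {a, c, e, g}  B4 = {a, b, g, h}  B5 = {a, f, g, h}
Tree: B1–B2, B2–B3, B1–B4, B1–B5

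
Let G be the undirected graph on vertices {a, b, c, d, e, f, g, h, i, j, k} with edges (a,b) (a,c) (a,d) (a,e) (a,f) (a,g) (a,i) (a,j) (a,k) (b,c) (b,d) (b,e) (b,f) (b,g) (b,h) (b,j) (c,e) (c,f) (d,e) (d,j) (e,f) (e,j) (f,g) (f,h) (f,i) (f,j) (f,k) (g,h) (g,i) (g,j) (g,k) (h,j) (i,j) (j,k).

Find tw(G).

4

A width-4 tree decomposition is:
Bags: B1 = {a, b, f, g, j}  B2 = {b, f, g, h, j}  B3 = {a, f, g, i, j}  B4 = {a, b, e, f, j}  B5 = {a, f, g, j, k}  B6 = {a, b, d, e, j}  B7 = {a, b, c, e, f}
Tree: B1–B2, B1–B3, B1–B4, B1–B5, B4–B6, B4–B7
Every bag has size at most 5, so the width is 5 − 1 = 4 and tw(G) ≤ 4. For the lower bound, the 5 vertices {a, b, d, e, j} are pairwise adjacent, and any tree decomposition puts a clique entirely inside one bag — forcing width ≥ 4. Hence tw(G) = 4 exactly.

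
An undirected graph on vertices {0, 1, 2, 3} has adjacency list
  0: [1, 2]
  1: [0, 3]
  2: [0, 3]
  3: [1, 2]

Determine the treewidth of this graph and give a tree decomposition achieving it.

Treewidth 2.
Bags: B1 = {0, 2, 3}  B2 = {0, 1, 3}
Tree: B1–B2

Each bag holds 3 vertices, so the decomposition has width 2, which upper-bounds the treewidth. For the lower bound, G contains the cycle 3–2–0–1–3, so G is not a forest; only forests have treewidth ≤ 1, hence tw(G) ≥ 2. Combining the bounds, tw(G) = 2.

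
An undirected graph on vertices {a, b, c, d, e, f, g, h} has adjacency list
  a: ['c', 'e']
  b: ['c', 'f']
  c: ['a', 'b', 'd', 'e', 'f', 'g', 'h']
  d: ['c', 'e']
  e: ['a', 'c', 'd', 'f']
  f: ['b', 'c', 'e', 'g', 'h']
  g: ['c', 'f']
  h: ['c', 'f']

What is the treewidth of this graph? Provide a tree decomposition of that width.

Each bag holds 3 vertices, so the decomposition has width 2, which upper-bounds the treewidth. Conversely, {c, d, e} is a clique of size 3, and the vertices of any clique must share a bag in every tree decomposition; so some bag has ≥ 3 vertices and tw(G) ≥ 2. Hence tw(G) = 2 exactly.

Treewidth 2.
One such decomposition:
Bags: B1 = {c, e, f}  B2 = {a, c, e}  B3 = {b, c, f}  B4 = {c, f, h}  B5 = {c, f, g}  B6 = {c, d, e}
Tree: B1–B2, B1–B3, B1–B4, B3–B5, B2–B6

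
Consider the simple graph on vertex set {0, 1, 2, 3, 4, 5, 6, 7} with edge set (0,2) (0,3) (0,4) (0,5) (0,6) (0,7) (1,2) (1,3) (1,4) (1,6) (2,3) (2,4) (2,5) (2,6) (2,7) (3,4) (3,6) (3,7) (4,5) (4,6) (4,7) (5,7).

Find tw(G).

A width-4 tree decomposition is:
Bags: B1 = {0, 2, 3, 4, 6}  B2 = {1, 2, 3, 4, 6}  B3 = {0, 2, 3, 4, 7}  B4 = {0, 2, 4, 5, 7}
Tree: B1–B2, B1–B3, B3–B4
Each bag holds 5 vertices, so the decomposition has width 4, which upper-bounds the treewidth. Conversely, {0, 2, 3, 4, 6} is a clique of size 5, and the vertices of any clique must share a bag in every tree decomposition; so some bag has ≥ 5 vertices and tw(G) ≥ 4. The upper and lower bounds meet at 4, so that is the treewidth.

4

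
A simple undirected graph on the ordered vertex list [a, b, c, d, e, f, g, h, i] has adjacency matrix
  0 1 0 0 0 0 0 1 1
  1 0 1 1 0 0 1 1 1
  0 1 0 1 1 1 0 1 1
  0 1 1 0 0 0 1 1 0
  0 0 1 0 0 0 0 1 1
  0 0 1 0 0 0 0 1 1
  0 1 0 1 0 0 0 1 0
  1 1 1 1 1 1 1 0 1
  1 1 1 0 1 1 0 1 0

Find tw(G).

A width-3 tree decomposition is:
Bags: B1 = {c, f, h, i}  B2 = {c, e, h, i}  B3 = {b, c, h, i}  B4 = {a, b, h, i}  B5 = {b, c, d, h}  B6 = {b, d, g, h}
Tree: B1–B2, B1–B3, B3–B4, B3–B5, B5–B6
The largest bag has 4 vertices, giving width 3; this decomposition certifies tw(G) ≤ 3. On the other hand G contains the 4-clique {c, e, h, i}. A clique must lie in a single bag of any decomposition, so no decomposition can have width below 3. Combining the bounds, tw(G) = 3.

3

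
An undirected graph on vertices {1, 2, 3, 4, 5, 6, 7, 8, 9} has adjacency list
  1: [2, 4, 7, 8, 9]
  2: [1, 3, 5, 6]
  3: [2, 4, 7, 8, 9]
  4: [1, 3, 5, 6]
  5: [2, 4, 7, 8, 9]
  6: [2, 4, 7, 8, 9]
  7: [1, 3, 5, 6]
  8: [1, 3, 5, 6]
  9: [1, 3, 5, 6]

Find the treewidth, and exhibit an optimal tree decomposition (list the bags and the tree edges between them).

Every bag has size at most 5, so the width is 5 − 1 = 4 and tw(G) ≤ 4. For the lower bound: the 5 vertex sets {2,3}, {6,7}, {1,8}, {5}, {9} are disjoint, each induces a connected subgraph, and every pair is joined by at least one edge of G. Contracting each set to a single vertex therefore yields K_{5} as a minor, and since treewidth is minor-monotone, tw(G) ≥ tw(K_{5}) = 4. Therefore the treewidth is 4.

Treewidth 4.
One such decomposition:
Bags: B1 = {1, 2, 3, 5, 6}  B2 = {1, 3, 5, 6, 7}  B3 = {1, 3, 5, 6, 8}  B4 = {1, 3, 5, 6, 9}  B5 = {1, 3, 4, 5, 6}
Tree: B1–B2, B2–B3, B3–B4, B4–B5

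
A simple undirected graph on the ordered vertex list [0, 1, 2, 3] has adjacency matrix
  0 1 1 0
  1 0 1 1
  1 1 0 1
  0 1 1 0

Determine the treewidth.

A width-2 tree decomposition is:
Bags: B1 = {0, 1, 2}  B2 = {1, 2, 3}
Tree: B1–B2
The largest bag has 3 vertices, giving width 2; this decomposition certifies tw(G) ≤ 2. For the lower bound, the 3 vertices {0, 1, 2} are pairwise adjacent, and any tree decomposition puts a clique entirely inside one bag — forcing width ≥ 2. The upper and lower bounds meet at 2, so that is the treewidth.

2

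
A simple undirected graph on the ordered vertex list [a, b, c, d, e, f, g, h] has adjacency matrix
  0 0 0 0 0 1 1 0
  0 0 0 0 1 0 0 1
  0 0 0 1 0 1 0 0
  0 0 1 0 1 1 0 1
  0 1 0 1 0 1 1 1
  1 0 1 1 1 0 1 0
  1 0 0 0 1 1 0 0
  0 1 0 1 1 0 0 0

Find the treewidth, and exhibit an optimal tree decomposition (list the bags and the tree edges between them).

Every bag has size at most 3, so the width is 3 − 1 = 2 and tw(G) ≤ 2. Conversely, {d, e, h} is a clique of size 3, and the vertices of any clique must share a bag in every tree decomposition; so some bag has ≥ 3 vertices and tw(G) ≥ 2. Combining the bounds, tw(G) = 2.

Treewidth 2.
Bags: B1 = {a, f, g}  B2 = {e, f, g}  B3 = {d, e, f}  B4 = {d, e, h}  B5 = {b, e, h}  B6 = {c, d, f}
Tree: B1–B2, B2–B3, B3–B4, B4–B5, B3–B6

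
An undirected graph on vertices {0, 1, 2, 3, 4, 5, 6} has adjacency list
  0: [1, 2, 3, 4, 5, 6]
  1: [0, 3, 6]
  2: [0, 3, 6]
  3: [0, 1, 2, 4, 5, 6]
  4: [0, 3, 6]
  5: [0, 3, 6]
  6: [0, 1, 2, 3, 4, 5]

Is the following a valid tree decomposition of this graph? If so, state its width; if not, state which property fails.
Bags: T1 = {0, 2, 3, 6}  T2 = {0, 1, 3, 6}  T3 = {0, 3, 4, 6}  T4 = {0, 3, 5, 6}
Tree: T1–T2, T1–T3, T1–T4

Every vertex of G appears in some bag (union = {0, 1, 2, 3, 4, 5, 6}); every edge is covered by a bag; and for each vertex v the set of bags containing v is connected in the bag tree. The decomposition is therefore valid. The largest bag has 4 vertices, so the width is 3.

Yes; width 3.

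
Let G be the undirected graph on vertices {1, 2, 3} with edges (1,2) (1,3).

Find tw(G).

1

A width-1 tree decomposition is:
Bags: B1 = {1, 2}  B2 = {1, 3}
Tree: B1–B2
Every bag has size at most 2, so the width is 2 − 1 = 1 and tw(G) ≤ 1. Since G has at least one edge (e.g. 1–2), it is not an edgeless graph, so tw(G) ≥ 1. The upper and lower bounds meet at 1, so that is the treewidth.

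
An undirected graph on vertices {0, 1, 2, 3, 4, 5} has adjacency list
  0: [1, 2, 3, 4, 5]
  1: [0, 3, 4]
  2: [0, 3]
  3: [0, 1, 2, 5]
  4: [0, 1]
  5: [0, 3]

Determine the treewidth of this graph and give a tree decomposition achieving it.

The largest bag has 3 vertices, giving width 2; this decomposition certifies tw(G) ≤ 2. Conversely, {0, 1, 3} is a clique of size 3, and the vertices of any clique must share a bag in every tree decomposition; so some bag has ≥ 3 vertices and tw(G) ≥ 2. Therefore the treewidth is 2.

Treewidth 2.
One optimal decomposition is:
Bags: B1 = {0, 1, 3}  B2 = {0, 1, 4}  B3 = {0, 3, 5}  B4 = {0, 2, 3}
Tree: B1–B2, B1–B3, B1–B4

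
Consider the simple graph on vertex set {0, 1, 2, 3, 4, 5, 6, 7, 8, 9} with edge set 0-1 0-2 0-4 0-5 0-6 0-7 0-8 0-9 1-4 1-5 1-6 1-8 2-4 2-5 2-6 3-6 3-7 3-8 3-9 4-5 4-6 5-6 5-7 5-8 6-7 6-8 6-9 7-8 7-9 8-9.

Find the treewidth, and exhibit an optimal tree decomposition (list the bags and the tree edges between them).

Every bag has size at most 5, so the width is 5 − 1 = 4 and tw(G) ≤ 4. Conversely, {0, 6, 7, 8, 9} is a clique of size 5, and the vertices of any clique must share a bag in every tree decomposition; so some bag has ≥ 5 vertices and tw(G) ≥ 4. Therefore the treewidth is 4.

Treewidth 4.
One optimal decomposition is:
Bags: B1 = {0, 5, 6, 7, 8}  B2 = {0, 6, 7, 8, 9}  B3 = {3, 6, 7, 8, 9}  B4 = {0, 1, 5, 6, 8}  B5 = {0, 1, 4, 5, 6}  B6 = {0, 2, 4, 5, 6}
Tree: B1–B2, B2–B3, B1–B4, B4–B5, B5–B6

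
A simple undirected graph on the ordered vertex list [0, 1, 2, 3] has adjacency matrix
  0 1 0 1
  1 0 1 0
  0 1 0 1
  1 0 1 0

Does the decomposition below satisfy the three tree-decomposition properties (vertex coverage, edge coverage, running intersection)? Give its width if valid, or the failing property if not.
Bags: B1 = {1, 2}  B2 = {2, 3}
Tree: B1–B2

No — vertex 0 appears in no bag.

A tree decomposition must satisfy three properties: every vertex lies in some bag; for every edge, both endpoints lie together in some bag; and for every vertex, the bags containing it form a connected subtree. Here vertex 0 appears in no bag, so the decomposition is invalid.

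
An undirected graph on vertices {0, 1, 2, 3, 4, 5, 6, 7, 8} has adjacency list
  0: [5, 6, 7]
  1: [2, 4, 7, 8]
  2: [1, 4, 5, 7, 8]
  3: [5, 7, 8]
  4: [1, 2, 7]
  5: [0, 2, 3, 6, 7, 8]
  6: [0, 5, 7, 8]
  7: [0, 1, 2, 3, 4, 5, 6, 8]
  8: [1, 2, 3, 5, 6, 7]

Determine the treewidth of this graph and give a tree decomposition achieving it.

Treewidth 3.
One optimal decomposition is:
Bags: B1 = {5, 6, 7, 8}  B2 = {0, 5, 6, 7}  B3 = {2, 5, 7, 8}  B4 = {1, 2, 7, 8}  B5 = {1, 2, 4, 7}  B6 = {3, 5, 7, 8}
Tree: B1–B2, B1–B3, B3–B4, B4–B5, B3–B6

The largest bag has 4 vertices, giving width 3; this decomposition certifies tw(G) ≤ 3. Conversely, {1, 2, 7, 8} is a clique of size 4, and the vertices of any clique must share a bag in every tree decomposition; so some bag has ≥ 4 vertices and tw(G) ≥ 3. The upper and lower bounds meet at 3, so that is the treewidth.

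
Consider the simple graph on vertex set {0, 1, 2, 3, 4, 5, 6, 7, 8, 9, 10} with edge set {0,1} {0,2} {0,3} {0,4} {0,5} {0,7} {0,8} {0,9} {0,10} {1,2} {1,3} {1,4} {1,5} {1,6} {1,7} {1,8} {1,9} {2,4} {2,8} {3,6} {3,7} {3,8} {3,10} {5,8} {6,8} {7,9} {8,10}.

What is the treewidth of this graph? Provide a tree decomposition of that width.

Treewidth 3.
One optimal decomposition is:
Bags: B1 = {0, 3, 8, 10}  B2 = {0, 1, 3, 8}  B3 = {0, 1, 2, 8}  B4 = {0, 1, 2, 4}  B5 = {1, 3, 6, 8}  B6 = {0, 1, 3, 7}  B7 = {0, 1, 7, 9}  B8 = {0, 1, 5, 8}
Tree: B1–B2, B2–B3, B3–B4, B2–B5, B2–B6, B6–B7, B2–B8

Each bag holds 4 vertices, so the decomposition has width 3, which upper-bounds the treewidth. Conversely, {0, 1, 2, 8} is a clique of size 4, and the vertices of any clique must share a bag in every tree decomposition; so some bag has ≥ 4 vertices and tw(G) ≥ 3. Therefore the treewidth is 3.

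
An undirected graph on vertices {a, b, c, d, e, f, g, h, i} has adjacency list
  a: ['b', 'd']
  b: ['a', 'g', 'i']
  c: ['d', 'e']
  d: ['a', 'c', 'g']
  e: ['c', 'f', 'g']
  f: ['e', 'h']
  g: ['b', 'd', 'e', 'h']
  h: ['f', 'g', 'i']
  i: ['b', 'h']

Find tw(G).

3

A width-3 tree decomposition is:
Bags: B1 = {a, b, d, i}  B2 = {b, d, g, i}  B3 = {d, g, h, i}  B4 = {c, d, g, h}  B5 = {c, e, g, h}  B6 = {c, e, f, h}
Tree: B1–B2, B2–B3, B3–B4, B4–B5, B5–B6
The largest bag has 4 vertices, giving width 3; this decomposition certifies tw(G) ≤ 3. For the lower bound: the 4 vertex sets {a,b,i}, {d}, {g}, {c,e,f,h} are disjoint, each induces a connected subgraph, and every pair is joined by at least one edge of G. Contracting each set to a single vertex therefore yields K_{4} as a minor, and since treewidth is minor-monotone, tw(G) ≥ tw(K_{4}) = 3. Therefore the treewidth is 3.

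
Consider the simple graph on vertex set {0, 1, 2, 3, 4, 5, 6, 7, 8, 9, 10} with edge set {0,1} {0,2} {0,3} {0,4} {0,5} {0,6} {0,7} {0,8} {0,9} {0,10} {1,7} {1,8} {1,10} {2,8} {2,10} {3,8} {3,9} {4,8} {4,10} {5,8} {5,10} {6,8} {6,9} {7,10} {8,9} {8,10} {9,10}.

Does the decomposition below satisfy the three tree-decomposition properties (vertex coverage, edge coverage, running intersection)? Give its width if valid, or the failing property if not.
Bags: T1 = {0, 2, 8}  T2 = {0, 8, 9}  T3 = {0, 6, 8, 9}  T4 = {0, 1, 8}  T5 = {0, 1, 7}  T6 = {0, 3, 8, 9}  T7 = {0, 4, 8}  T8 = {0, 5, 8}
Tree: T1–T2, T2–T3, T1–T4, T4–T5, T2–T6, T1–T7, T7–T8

No — vertex 10 appears in no bag.

A tree decomposition must satisfy three properties: every vertex lies in some bag; for every edge, both endpoints lie together in some bag; and for every vertex, the bags containing it form a connected subtree. Here vertex 10 appears in no bag, so the decomposition is invalid.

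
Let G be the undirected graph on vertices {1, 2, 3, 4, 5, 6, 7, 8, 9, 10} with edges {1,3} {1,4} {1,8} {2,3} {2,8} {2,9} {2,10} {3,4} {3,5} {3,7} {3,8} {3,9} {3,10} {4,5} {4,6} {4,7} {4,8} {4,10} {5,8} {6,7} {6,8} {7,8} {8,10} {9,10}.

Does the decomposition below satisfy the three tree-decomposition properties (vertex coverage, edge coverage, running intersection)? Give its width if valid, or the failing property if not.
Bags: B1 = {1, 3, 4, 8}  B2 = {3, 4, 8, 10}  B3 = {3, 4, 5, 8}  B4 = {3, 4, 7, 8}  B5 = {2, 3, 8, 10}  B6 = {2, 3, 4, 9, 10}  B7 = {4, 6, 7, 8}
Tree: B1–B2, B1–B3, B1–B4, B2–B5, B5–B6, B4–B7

A tree decomposition must satisfy three properties: every vertex lies in some bag; for every edge, both endpoints lie together in some bag; and for every vertex, the bags containing it form a connected subtree. Here bags containing vertex 4 are not connected in the tree, so the decomposition is invalid.

No — bags containing vertex 4 are not connected in the tree.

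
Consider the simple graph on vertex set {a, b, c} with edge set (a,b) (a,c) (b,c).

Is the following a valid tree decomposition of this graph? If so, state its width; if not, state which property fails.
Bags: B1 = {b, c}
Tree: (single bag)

No — vertex a appears in no bag.

A tree decomposition must satisfy three properties: every vertex lies in some bag; for every edge, both endpoints lie together in some bag; and for every vertex, the bags containing it form a connected subtree. Here vertex a appears in no bag, so the decomposition is invalid.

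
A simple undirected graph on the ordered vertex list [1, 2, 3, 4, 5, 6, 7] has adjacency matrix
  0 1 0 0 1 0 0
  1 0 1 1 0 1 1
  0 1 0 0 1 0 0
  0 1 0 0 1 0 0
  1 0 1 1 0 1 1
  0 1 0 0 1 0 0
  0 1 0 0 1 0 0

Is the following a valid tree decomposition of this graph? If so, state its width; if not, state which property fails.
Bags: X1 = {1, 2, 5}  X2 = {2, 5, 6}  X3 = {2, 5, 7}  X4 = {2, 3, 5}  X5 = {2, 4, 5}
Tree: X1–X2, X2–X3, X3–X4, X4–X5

Yes; width 2.

Vertex coverage: the bags together contain {1, 2, 3, 4, 5, 6, 7}, the full vertex set. Edge coverage: each edge of G has both endpoints in at least one bag. Running intersection: for every vertex, the bags containing it form a connected subtree. All three properties hold, so this is a valid tree decomposition of width max|bag| − 1 = 2, and hence tw(G) ≤ 2.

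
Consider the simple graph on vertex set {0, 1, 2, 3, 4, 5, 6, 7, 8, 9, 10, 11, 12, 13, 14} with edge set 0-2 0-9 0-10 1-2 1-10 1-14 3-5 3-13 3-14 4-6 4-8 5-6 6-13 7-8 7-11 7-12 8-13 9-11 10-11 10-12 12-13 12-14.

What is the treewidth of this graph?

3

A width-3 tree decomposition is:
Bags: B1 = {4, 5, 6, 8}  B2 = {5, 6, 8, 13}  B3 = {3, 5, 8, 13}  B4 = {3, 7, 8, 13}  B5 = {3, 7, 12, 13}  B6 = {3, 7, 12, 14}  B7 = {7, 11, 12, 14}  B8 = {10, 11, 12, 14}  B9 = {1, 10, 11, 14}  B10 = {1, 9, 10, 11}  B11 = {0, 1, 9, 10}  B12 = {0, 1, 2, 9}
Tree: B1–B2, B2–B3, B3–B4, B4–B5, B5–B6, B6–B7, B7–B8, B8–B9, B9–B10, B10–B11, B11–B12
The largest bag has 4 vertices, giving width 3; this decomposition certifies tw(G) ≤ 3. For the lower bound: the 4 vertex sets {4,5,6}, {8}, {13}, {3,7,12,14} are disjoint, each induces a connected subgraph, and every pair is joined by at least one edge of G. Contracting each set to a single vertex therefore yields K_{4} as a minor, and since treewidth is minor-monotone, tw(G) ≥ tw(K_{4}) = 3. Hence tw(G) = 3 exactly.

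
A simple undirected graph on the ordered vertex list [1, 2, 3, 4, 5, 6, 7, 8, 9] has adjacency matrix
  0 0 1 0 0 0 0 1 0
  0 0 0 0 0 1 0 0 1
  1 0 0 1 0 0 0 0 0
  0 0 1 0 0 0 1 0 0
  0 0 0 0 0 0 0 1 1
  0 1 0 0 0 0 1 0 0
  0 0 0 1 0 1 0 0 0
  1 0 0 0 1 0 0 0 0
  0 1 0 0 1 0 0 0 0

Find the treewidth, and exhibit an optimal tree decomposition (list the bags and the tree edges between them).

Each bag holds 3 vertices, so the decomposition has width 2, which upper-bounds the treewidth. The edges 9–2–6–7–4–3–1–8–5–9 form a cycle, so G is not a tree and its treewidth is at least 2. Therefore the treewidth is 2.

Treewidth 2.
One optimal decomposition is:
Bags: B1 = {2, 6, 9}  B2 = {6, 7, 9}  B3 = {4, 7, 9}  B4 = {3, 4, 9}  B5 = {1, 3, 9}  B6 = {1, 8, 9}  B7 = {5, 8, 9}
Tree: B1–B2, B2–B3, B3–B4, B4–B5, B5–B6, B6–B7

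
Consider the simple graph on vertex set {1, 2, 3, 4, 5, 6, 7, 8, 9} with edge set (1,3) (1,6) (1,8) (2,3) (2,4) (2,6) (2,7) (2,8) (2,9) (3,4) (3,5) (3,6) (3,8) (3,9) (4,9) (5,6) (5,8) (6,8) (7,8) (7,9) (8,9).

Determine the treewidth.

3

A width-3 tree decomposition is:
Bags: B1 = {2, 3, 6, 8}  B2 = {1, 3, 6, 8}  B3 = {2, 3, 8, 9}  B4 = {2, 7, 8, 9}  B5 = {2, 3, 4, 9}  B6 = {3, 5, 6, 8}
Tree: B1–B2, B1–B3, B3–B4, B3–B5, B1–B6
Every bag has size at most 4, so the width is 4 − 1 = 3 and tw(G) ≤ 3. Conversely, {2, 3, 8, 9} is a clique of size 4, and the vertices of any clique must share a bag in every tree decomposition; so some bag has ≥ 4 vertices and tw(G) ≥ 3. Therefore the treewidth is 3.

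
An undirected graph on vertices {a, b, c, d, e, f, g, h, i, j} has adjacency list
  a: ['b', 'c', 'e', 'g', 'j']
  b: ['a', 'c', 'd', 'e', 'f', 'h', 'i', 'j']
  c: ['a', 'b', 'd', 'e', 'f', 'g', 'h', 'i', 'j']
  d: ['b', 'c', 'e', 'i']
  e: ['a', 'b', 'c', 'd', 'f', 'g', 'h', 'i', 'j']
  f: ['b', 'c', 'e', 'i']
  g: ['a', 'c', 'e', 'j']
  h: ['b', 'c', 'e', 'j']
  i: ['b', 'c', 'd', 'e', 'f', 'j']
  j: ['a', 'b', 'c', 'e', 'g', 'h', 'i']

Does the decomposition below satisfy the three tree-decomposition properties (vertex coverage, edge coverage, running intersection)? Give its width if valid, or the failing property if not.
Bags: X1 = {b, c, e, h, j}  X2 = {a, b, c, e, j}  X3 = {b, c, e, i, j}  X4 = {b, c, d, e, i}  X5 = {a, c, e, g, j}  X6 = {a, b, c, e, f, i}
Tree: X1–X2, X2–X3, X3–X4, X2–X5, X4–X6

No — bags containing vertex a are not connected in the tree.

A tree decomposition must satisfy three properties: every vertex lies in some bag; for every edge, both endpoints lie together in some bag; and for every vertex, the bags containing it form a connected subtree. Here bags containing vertex a are not connected in the tree, so the decomposition is invalid.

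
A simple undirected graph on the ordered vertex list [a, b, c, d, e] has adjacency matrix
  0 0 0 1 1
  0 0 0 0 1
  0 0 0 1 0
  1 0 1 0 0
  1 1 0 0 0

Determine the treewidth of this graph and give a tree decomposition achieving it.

Treewidth 1.
Bags: B1 = {c, d}  B2 = {a, d}  B3 = {a, e}  B4 = {b, e}
Tree: B1–B2, B2–B3, B3–B4

The largest bag has 2 vertices, giving width 1; this decomposition certifies tw(G) ≤ 1. Since G has at least one edge (e.g. c–d), it is not an edgeless graph, so tw(G) ≥ 1. Hence tw(G) = 1 exactly.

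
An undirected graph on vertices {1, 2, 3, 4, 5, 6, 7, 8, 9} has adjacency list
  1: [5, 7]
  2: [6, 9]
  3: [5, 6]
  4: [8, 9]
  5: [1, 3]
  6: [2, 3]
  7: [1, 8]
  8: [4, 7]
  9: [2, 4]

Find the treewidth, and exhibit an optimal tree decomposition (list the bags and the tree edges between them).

Treewidth 2.
One such decomposition:
Bags: B1 = {4, 8, 9}  B2 = {7, 8, 9}  B3 = {1, 7, 9}  B4 = {1, 5, 9}  B5 = {3, 5, 9}  B6 = {3, 6, 9}  B7 = {2, 6, 9}
Tree: B1–B2, B2–B3, B3–B4, B4–B5, B5–B6, B6–B7

Each bag holds 3 vertices, so the decomposition has width 2, which upper-bounds the treewidth. For the lower bound, G contains the cycle 9–4–8–7–1–5–3–6–2–9, so G is not a forest; only forests have treewidth ≤ 1, hence tw(G) ≥ 2. Combining the bounds, tw(G) = 2.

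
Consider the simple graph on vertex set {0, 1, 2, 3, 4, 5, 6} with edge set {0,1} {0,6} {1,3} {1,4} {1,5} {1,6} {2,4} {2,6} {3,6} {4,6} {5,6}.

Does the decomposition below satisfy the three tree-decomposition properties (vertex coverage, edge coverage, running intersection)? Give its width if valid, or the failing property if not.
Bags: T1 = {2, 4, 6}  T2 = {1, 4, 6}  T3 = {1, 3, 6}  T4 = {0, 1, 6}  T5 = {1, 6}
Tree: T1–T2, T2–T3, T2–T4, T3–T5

No — vertex 5 appears in no bag.

A tree decomposition must satisfy three properties: every vertex lies in some bag; for every edge, both endpoints lie together in some bag; and for every vertex, the bags containing it form a connected subtree. Here vertex 5 appears in no bag, so the decomposition is invalid.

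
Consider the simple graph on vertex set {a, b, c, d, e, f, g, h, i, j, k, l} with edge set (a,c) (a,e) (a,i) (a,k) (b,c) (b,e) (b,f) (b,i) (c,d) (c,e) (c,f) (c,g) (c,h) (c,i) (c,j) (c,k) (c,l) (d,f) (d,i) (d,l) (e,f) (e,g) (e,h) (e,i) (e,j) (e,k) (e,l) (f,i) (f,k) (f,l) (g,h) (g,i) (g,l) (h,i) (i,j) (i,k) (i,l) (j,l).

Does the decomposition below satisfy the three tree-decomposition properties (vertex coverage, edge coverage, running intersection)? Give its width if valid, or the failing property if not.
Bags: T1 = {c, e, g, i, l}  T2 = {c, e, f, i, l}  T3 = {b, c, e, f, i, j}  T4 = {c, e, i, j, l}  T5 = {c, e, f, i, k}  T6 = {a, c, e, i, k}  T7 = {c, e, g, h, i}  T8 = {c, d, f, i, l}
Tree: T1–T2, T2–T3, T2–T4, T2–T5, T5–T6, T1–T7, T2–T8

No — bags containing vertex j are not connected in the tree.

A tree decomposition must satisfy three properties: every vertex lies in some bag; for every edge, both endpoints lie together in some bag; and for every vertex, the bags containing it form a connected subtree. Here bags containing vertex j are not connected in the tree, so the decomposition is invalid.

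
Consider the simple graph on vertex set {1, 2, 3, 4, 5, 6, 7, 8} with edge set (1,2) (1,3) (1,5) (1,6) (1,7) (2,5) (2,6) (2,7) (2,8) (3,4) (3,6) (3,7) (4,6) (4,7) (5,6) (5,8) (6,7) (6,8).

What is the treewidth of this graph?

A width-3 tree decomposition is:
Bags: B1 = {1, 3, 6, 7}  B2 = {1, 2, 6, 7}  B3 = {1, 2, 5, 6}  B4 = {2, 5, 6, 8}  B5 = {3, 4, 6, 7}
Tree: B1–B2, B2–B3, B3–B4, B1–B5
Every bag has size at most 4, so the width is 4 − 1 = 3 and tw(G) ≤ 3. On the other hand G contains the 4-clique {2, 5, 6, 8}. A clique must lie in a single bag of any decomposition, so no decomposition can have width below 3. The upper and lower bounds meet at 3, so that is the treewidth.

3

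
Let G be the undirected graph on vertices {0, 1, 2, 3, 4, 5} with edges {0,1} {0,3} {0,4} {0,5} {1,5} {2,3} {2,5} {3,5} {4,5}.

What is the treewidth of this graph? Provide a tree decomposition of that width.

Each bag holds 3 vertices, so the decomposition has width 2, which upper-bounds the treewidth. For the lower bound, the 3 vertices {0, 1, 5} are pairwise adjacent, and any tree decomposition puts a clique entirely inside one bag — forcing width ≥ 2. Hence tw(G) = 2 exactly.

Treewidth 2.
One such decomposition:
Bags: B1 = {0, 3, 5}  B2 = {0, 1, 5}  B3 = {2, 3, 5}  B4 = {0, 4, 5}
Tree: B1–B2, B1–B3, B1–B4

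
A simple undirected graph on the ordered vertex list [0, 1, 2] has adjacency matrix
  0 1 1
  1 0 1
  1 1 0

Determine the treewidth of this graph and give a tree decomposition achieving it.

Treewidth 2.
Bags: B1 = {0, 1, 2}
Tree: (single bag)

With just one bag of size 3, the width is 3 − 1 = 2, so tw(G) ≤ 2. For the lower bound, the 3 vertices {0, 1, 2} are pairwise adjacent, and any tree decomposition puts a clique entirely inside one bag — forcing width ≥ 2. Therefore the treewidth is 2.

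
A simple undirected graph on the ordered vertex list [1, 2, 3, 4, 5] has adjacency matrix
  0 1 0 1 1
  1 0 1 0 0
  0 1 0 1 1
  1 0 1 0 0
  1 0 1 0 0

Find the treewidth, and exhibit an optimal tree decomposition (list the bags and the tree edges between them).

Every bag has size at most 3, so the width is 3 − 1 = 2 and tw(G) ≤ 2. For the lower bound, G contains the cycle 3–4–1–5–3, so G is not a forest; only forests have treewidth ≤ 1, hence tw(G) ≥ 2. Combining the bounds, tw(G) = 2.

Treewidth 2.
One such decomposition:
Bags: B1 = {1, 3, 4}  B2 = {1, 3, 5}  B3 = {1, 2, 3}
Tree: B1–B2, B2–B3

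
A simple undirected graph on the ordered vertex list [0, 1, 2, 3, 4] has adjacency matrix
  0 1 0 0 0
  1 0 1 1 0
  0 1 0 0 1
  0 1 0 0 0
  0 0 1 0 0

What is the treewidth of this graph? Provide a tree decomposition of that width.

The largest bag has 2 vertices, giving width 1; this decomposition certifies tw(G) ≤ 1. Since G has at least one edge (e.g. 2–1), it is not an edgeless graph, so tw(G) ≥ 1. Therefore the treewidth is 1.

Treewidth 1.
One optimal decomposition is:
Bags: B1 = {1, 2}  B2 = {0, 1}  B3 = {2, 4}  B4 = {1, 3}
Tree: B1–B2, B1–B3, B2–B4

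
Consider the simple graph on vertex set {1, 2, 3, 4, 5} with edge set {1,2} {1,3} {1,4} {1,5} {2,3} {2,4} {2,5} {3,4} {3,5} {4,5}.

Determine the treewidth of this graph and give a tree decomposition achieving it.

Treewidth 4.
One such decomposition:
Bags: B1 = {1, 2, 3, 4, 5}
Tree: (single bag)

A single bag containing all 5 vertices is trivially a valid decomposition of width 4. On the other hand G contains the 5-clique {1, 2, 3, 4, 5}. A clique must lie in a single bag of any decomposition, so no decomposition can have width below 4. The upper and lower bounds meet at 4, so that is the treewidth.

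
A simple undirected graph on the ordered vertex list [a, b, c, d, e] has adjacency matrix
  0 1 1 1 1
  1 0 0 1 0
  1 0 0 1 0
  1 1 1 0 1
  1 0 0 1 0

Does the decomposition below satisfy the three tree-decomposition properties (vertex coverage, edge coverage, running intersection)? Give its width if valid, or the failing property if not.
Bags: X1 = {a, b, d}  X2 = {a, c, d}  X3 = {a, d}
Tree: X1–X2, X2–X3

No — vertex e appears in no bag.

A tree decomposition must satisfy three properties: every vertex lies in some bag; for every edge, both endpoints lie together in some bag; and for every vertex, the bags containing it form a connected subtree. Here vertex e appears in no bag, so the decomposition is invalid.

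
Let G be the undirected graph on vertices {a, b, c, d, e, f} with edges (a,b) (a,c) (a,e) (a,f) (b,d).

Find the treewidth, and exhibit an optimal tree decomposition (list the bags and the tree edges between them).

Treewidth 1.
Bags: B1 = {a, f}  B2 = {a, b}  B3 = {a, e}  B4 = {b, d}  B5 = {a, c}
Tree: B1–B2, B1–B3, B2–B4, B3–B5

Each bag holds 2 vertices, so the decomposition has width 1, which upper-bounds the treewidth. G has an edge, so its treewidth is at least 1. Combining the bounds, tw(G) = 1.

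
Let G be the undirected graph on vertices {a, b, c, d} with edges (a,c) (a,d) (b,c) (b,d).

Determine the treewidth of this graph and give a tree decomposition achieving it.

Treewidth 2.
Bags: B1 = {a, c, d}  B2 = {b, c, d}
Tree: B1–B2

The largest bag has 3 vertices, giving width 2; this decomposition certifies tw(G) ≤ 2. For the lower bound, G contains the cycle d–a–c–b–d, so G is not a forest; only forests have treewidth ≤ 1, hence tw(G) ≥ 2. Therefore the treewidth is 2.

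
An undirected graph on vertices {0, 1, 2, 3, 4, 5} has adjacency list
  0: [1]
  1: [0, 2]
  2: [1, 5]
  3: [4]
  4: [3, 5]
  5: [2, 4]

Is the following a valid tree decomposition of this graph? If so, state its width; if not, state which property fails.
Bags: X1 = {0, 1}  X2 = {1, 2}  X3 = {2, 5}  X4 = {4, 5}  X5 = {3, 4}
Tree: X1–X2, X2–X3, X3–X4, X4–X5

Yes; width 1.

Checking the three conditions: (i) the bags cover all of {0, 1, 2, 3, 4, 5}; (ii) for each edge, some bag contains both endpoints; (iii) the bags containing any fixed vertex form a subtree. All hold, so the decomposition is valid with width 2 − 1 = 1.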